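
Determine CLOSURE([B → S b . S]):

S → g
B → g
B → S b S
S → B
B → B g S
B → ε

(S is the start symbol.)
{ [B → . B g S], [B → . S b S], [B → . g], [B → .], [B → S b . S], [S → . B], [S → . g] }

To compute CLOSURE, for each item [A → α.Bβ] where B is a non-terminal, add [B → .γ] for all productions B → γ; repeat for the newly added items until nothing changes.

Start with: [B → S b . S]
  [B → S b . S] has the dot before S: add [S → . g], [S → . B]
  [S → . B] has the dot before B: add [B → . g], [B → . S b S], [B → . B g S], [B → .]
No further items can be added.

CLOSURE = { [B → . B g S], [B → . S b S], [B → . g], [B → .], [B → S b . S], [S → . B], [S → . g] }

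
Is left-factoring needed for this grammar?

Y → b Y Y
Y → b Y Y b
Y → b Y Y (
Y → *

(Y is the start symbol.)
Yes, Y has productions with common prefix 'b Y Y'

Left-factoring is needed when two productions for the same non-terminal
share a common prefix on the right-hand side.

Productions for Y:
  Y → b Y Y
  Y → b Y Y b
  Y → b Y Y (
  Y → *

Found common prefix 'b Y Y' in productions for Y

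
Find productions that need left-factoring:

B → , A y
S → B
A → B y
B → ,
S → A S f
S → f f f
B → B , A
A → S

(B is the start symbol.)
Left-factoring is needed when two productions for the same non-terminal
share a common prefix on the right-hand side.

Productions for B:
  B → , A y
  B → ,
  B → B , A
Productions for S:
  S → B
  S → A S f
  S → f f f
Productions for A:
  A → B y
  A → S

Found common prefix ',' in productions for B

Answer: Yes, B has productions with common prefix ','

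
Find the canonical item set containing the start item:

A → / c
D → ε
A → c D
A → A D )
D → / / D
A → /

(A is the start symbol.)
{ [A → . / c], [A → . /], [A → . A D )], [A → . c D], [A' → . A] }

First, augment the grammar with A' → A
I₀ = CLOSURE({ [A' → . A] }):
  [A' → . A] has the dot before A: add [A → . / c], [A → . c D], [A → . A D )], [A → . /]
No further items can be added.

I₀ = { [A → . / c], [A → . /], [A → . A D )], [A → . c D], [A' → . A] }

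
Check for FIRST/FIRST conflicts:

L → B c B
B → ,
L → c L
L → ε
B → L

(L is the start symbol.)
A FIRST/FIRST conflict occurs when two productions N → α and N → β for the same non-terminal have FIRST(α) ∩ FIRST(β) ≠ ∅ (with ε ∈ FIRST of a nullable right-hand side, so two nullable alternatives also conflict).

FIRST sets of the non-terminals at (or reachable through a nullable prefix from) the front of some alternative:
  FIRST(B) = { ',', 'c', ε }
  FIRST(L) = { ',', 'c', ε }

Productions for L:
  L → B c B: FIRST = { ',', 'c' }
  L → c L: FIRST = { 'c' }
  L → ε: FIRST = { ε }
Productions for B:
  B → ,: FIRST = { ',' }
  B → L: FIRST = { ',', 'c', ε }

Conflict for L: L → B c B and L → c L
  Overlap: { 'c' }
Conflict for B: B → , and B → L
  Overlap: { ',' }

Answer: Yes. L → B c B / L → c L on { 'c' }; B → ',' / B → L on { ',' }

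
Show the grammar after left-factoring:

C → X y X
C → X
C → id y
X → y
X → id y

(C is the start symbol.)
C → X C'
C' → y X
C' → ε
C → id y
X → y
X → id y

Left-factoring transforms A → αβ₁ | αβ₂ into A → αA' and A' → β₁ | β₂
(α is the longest common prefix among the alternatives). Repeat until
no nonterminal has two alternatives with a common prefix.

Round 1: C has alternatives sharing prefix 'X'. Introduce C': C → X C'
  Add: C' → y X
  Add: C' → ε

No remaining common prefixes — done.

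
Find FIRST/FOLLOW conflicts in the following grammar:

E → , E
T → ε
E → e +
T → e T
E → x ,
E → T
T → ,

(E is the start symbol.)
No FIRST/FOLLOW conflicts.

Nullable non-terminals: E, T.
FIRST sets used below: FIRST(T) = { ',', 'e', ε }

E: nullable alternative(s) E → T; FOLLOW(E) = { $ }
  E → , E: FIRST \ {ε} = { ',' } — disjoint from FOLLOW(E)
  E → e +: FIRST \ {ε} = { 'e' } — disjoint from FOLLOW(E)
  E → x ,: FIRST \ {ε} = { 'x' } — disjoint from FOLLOW(E)
  E → T: FIRST \ {ε} = { ',', 'e' } — this is the only nullable alternative, skip

T: nullable alternative(s) T → ε; FOLLOW(T) = { $ }
  T → ε: FIRST \ {ε} = { } — this is the only nullable alternative, skip
  T → e T: FIRST \ {ε} = { 'e' } — disjoint from FOLLOW(T)
  T → ,: FIRST \ {ε} = { ',' } — disjoint from FOLLOW(T)

No FIRST/FOLLOW conflicts found.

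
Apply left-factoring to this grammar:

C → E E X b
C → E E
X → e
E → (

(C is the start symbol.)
C → E E C'
C' → X b
C' → ε
X → e
E → (

Left-factoring transforms A → αβ₁ | αβ₂ into A → αA' and A' → β₁ | β₂
(α is the longest common prefix among the alternatives). Repeat until
no nonterminal has two alternatives with a common prefix.

Round 1: C has alternatives sharing prefix 'E E'. Introduce C': C → E E C'
  Add: C' → X b
  Add: C' → ε

No remaining common prefixes — done.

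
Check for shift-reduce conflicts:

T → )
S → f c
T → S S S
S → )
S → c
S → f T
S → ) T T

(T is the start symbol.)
A shift-reduce conflict occurs when an LR(0) state has both:
  - a complete (reduce) item [A → α .] (dot at the end), and
  - a shift item [B → β . c γ] (dot before a terminal).

Augment with T' → T and build the canonical LR(0) collection (I0 = CLOSURE({[T' → . T]}), then GOTO on every symbol after a dot until no new states appear). It has 13 states:
  I0: { [S → . ) T T], [S → . )], [S → . c], [S → . f T], [S → . f c], [T → . )], [T → . S S S], [T' → . T] }  — shift
  I1: { [S → ) . T T], [S → ) .], [S → . ) T T], [S → . )], [S → . c], [S → . f T], [S → . f c], [T → ) .], [T → . )], [T → . S S S] }  — shift, 2 reduces
  I2: { [S → . ) T T], [S → . )], [S → . c], [S → . f T], [S → . f c], [T → S . S S] }  — shift
  I3: { [T' → T .] }  — accept
  I4: { [S → c .] }  — reduce
  I5: { [S → . ) T T], [S → . )], [S → . c], [S → . f T], [S → . f c], [S → f . T], [S → f . c], [T → . )], [T → . S S S] }  — shift
  I6: { [S → f T .] }  — reduce
  I7: { [S → c .], [S → f c .] }  — 2 reduces
  I8: { [S → ) . T T], [S → ) .], [S → . ) T T], [S → . )], [S → . c], [S → . f T], [S → . f c], [T → . )], [T → . S S S] }  — shift, reduce
  I9: { [S → . ) T T], [S → . )], [S → . c], [S → . f T], [S → . f c], [T → S S . S] }  — shift
  I10: { [T → S S S .] }  — reduce
  I11: { [S → ) T . T], [S → . ) T T], [S → . )], [S → . c], [S → . f T], [S → . f c], [T → . )], [T → . S S S] }  — shift
  I12: { [S → ) T T .] }  — reduce

I1 contains reduce items [S → ) .], [T → ) .] and shift items [S → . )], [S → . ) T T], [S → . c], [S → . f T], [S → . f c], [T → . )] — shift-reduce conflict.
I8 contains reduce item [S → ) .] and shift items [S → . )], [S → . ) T T], [S → . c], [S → . f T], [S → . f c], [T → . )] — shift-reduce conflict.

Answer: Yes — I1: [S → ) .] vs [S → . )]; I8: [S → ) .] vs [S → . )]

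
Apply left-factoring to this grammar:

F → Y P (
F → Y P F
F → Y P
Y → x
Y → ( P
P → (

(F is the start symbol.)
Left-factoring transforms A → αβ₁ | αβ₂ into A → αA' and A' → β₁ | β₂
(α is the longest common prefix among the alternatives). Repeat until
no nonterminal has two alternatives with a common prefix.

Round 1: F has alternatives sharing prefix 'Y P'. Introduce F': F → Y P F'
  Add: F' → (
  Add: F' → F
  Add: F' → ε

No remaining common prefixes — done.

Resulting grammar:
F → Y P F'
F' → (
F' → F
F' → ε
Y → x
Y → ( P
P → (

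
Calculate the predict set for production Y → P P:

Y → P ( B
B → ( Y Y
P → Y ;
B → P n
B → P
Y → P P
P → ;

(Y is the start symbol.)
{ ';' }

PREDICT(Y → P P) = (FIRST(RHS) \ {ε}) ∪ (FOLLOW(Y) if ε ∈ FIRST(RHS), i.e. RHS ⇒* ε)
FIRST(P) = { ';' }
FIRST(P P) = { ';' }
ε ∉ FIRST(P P), so FOLLOW(Y) is not added.
PREDICT(Y → P P) = { ';' }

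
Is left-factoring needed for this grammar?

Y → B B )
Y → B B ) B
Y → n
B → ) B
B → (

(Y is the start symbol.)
Yes, Y has productions with common prefix 'B B )'

Left-factoring is needed when two productions for the same non-terminal
share a common prefix on the right-hand side.

Productions for Y:
  Y → B B )
  Y → B B ) B
  Y → n
Productions for B:
  B → ) B
  B → (

Found common prefix 'B B )' in productions for Y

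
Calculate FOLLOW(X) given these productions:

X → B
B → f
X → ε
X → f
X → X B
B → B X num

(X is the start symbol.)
{ $, 'f', 'num' }

X is the start symbol, so $ ∈ FOLLOW(X).
In X → X B: X is followed by B, add FIRST(B) \ {ε} = { 'f' }
In B → B X num: X is followed by num, add FIRST(num) \ {ε} = { 'num' }

Taking the union: FOLLOW(X) = { $, 'f', 'num' }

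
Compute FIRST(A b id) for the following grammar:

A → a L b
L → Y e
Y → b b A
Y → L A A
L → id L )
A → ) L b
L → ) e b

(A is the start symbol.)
{ ')', 'a' }

FIRST sets of the non-terminals involved (from the grammar, by fixed-point iteration):
  FIRST(A) = { ')', 'a' }

To compute FIRST(A b id), process the symbols left to right:
Symbol A is a non-terminal. Add FIRST(A) \ {ε} = { ')', 'a' }
A is not nullable (ε ∉ FIRST(A)), so stop here.
FIRST(A b id) = { ')', 'a' }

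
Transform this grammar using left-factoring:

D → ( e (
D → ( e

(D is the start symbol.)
Left-factoring transforms A → αβ₁ | αβ₂ into A → αA' and A' → β₁ | β₂
(α is the longest common prefix among the alternatives). Repeat until
no nonterminal has two alternatives with a common prefix.

Round 1: D has alternatives sharing prefix '( e'. Introduce D': D → ( e D'
  Add: D' → (
  Add: D' → ε

No remaining common prefixes — done.

Resulting grammar:
D → ( e D'
D' → (
D' → ε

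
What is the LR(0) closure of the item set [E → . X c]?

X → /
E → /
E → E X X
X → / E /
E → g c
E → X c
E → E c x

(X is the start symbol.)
To compute CLOSURE, for each item [A → α.Bβ] where B is a non-terminal, add [B → .γ] for all productions B → γ; repeat for the newly added items until nothing changes.

Start with: [E → . X c]
  [E → . X c] has the dot before X: add [X → . /], [X → . / E /]
No further items can be added.

CLOSURE = { [E → . X c], [X → . / E /], [X → . /] }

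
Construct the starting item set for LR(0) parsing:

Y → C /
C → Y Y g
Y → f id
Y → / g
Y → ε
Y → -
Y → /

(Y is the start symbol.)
{ [C → . Y Y g], [Y → . -], [Y → . / g], [Y → . /], [Y → . C /], [Y → . f id], [Y → .], [Y' → . Y] }

First, augment the grammar with Y' → Y
I₀ = CLOSURE({ [Y' → . Y] }):
  [Y' → . Y] has the dot before Y: add [Y → . C /], [Y → . f id], [Y → . / g], [Y → .], [Y → . -], [Y → . /]
  [Y → . C /] has the dot before C: add [C → . Y Y g]
No further items can be added.

I₀ = { [C → . Y Y g], [Y → . -], [Y → . / g], [Y → . /], [Y → . C /], [Y → . f id], [Y → .], [Y' → . Y] }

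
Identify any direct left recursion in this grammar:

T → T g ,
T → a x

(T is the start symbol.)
Direct left recursion occurs when N → N α for some non-terminal N (the right-hand side begins with the left-hand side itself).

T → T g ,: LEFT RECURSIVE (starts with T)
T → a x: starts with a

The grammar has direct left recursion on: T.

Answer: Yes, T is left-recursive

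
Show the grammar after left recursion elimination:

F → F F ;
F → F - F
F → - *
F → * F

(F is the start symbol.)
F is directly left-recursive. The standard transformation for
  A → A α₁ | ... | A α_m | β₁ | ... | β_n
is
  A  → β₁ A' | ... | β_n A'
  A' → α₁ A' | ... | α_m A' | ε

F → - * becomes F → - * F'
F → * F becomes F → * F F'
F → F F ; becomes F' → F ; F'
F → F - F becomes F' → - F F'
Add F' → ε

Resulting grammar:
F → - * F'
F → * F F'
F' → F ; F'
F' → - F F'
F' → ε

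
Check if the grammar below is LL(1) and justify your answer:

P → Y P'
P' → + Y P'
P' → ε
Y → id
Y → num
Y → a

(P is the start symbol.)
A grammar is LL(1) if for each non-terminal N with multiple productions, the predict sets of those productions are pairwise disjoint, where PREDICT(N → α) = (FIRST(α) \ {ε}) ∪ (FOLLOW(N) if α ⇒* ε).

Relevant sets:
  FOLLOW(P') = { $ }

For P':
  PREDICT(P' → '+' Y P') = { '+' }
  PREDICT(P' → ε) = { $ }
For Y:
  PREDICT(Y → id) = { 'id' }
  PREDICT(Y → num) = { 'num' }
  PREDICT(Y → a) = { 'a' }
P has a single production, so nothing to check there.

All predict sets are disjoint. The grammar IS LL(1).

Answer: Yes, the grammar is LL(1).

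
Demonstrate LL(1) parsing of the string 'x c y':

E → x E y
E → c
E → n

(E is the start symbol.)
LL(1) parsing maintains a stack (initially the start symbol over $) and the input. At each step: if the stack top is a terminal, match it against the current input token; if it is a non-terminal N, replace it with the RHS of M[N, lookahead] (the unique production whose predict set contains the lookahead).

Stack is shown with the top on the left.

Stack    Input    Action
------------------------
E $      x c y $  output E → x E y
x E y $  x c y $  match 'x'
E y $    c y $    output E → c
c y $    c y $    match 'c'
y $      y $      match 'y'
$        $        accept

The string is accepted.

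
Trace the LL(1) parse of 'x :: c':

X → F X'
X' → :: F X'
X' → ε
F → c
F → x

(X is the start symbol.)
LL(1) parsing maintains a stack (initially the start symbol over $) and the input. At each step: if the stack top is a terminal, match it against the current input token; if it is a non-terminal N, replace it with the RHS of M[N, lookahead] (the unique production whose predict set contains the lookahead).

Stack is shown with the top on the left.

Stack      Input     Action
---------------------------
X $        x :: c $  output X → F X'
F X' $     x :: c $  output F → x
x X' $     x :: c $  match 'x'
X' $       :: c $    output X' → :: F X'
:: F X' $  :: c $    match '::'
F X' $     c $       output F → c
c X' $     c $       match 'c'
X' $       $         output X' → ε
$          $         accept

The string is accepted.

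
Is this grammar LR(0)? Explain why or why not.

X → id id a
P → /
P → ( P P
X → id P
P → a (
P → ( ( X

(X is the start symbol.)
Yes, the grammar is LR(0)

A grammar is LR(0) if no state in the canonical LR(0) collection has:
  - both a shift item (dot before a terminal) and a complete item (shift-reduce conflict), or
  - two or more complete items (reduce-reduce conflict; the accept item [X' → X .] counts as a complete item here).

Augment with X' → X and build the canonical LR(0) collection (I0 = CLOSURE({[X' → . X]}), then GOTO on every symbol after a dot until no new states appear). It has 14 states:
  I0: { [X → . id P], [X → . id id a], [X' → . X] }  — shift
  I1: { [X' → X .] }  — accept
  I2: { [P → . ( ( X], [P → . ( P P], [P → . /], [P → . a (], [X → id . P], [X → id . id a] }  — shift
  I3: { [P → ( . ( X], [P → ( . P P], [P → . ( ( X], [P → . ( P P], [P → . /], [P → . a (] }  — shift
  I4: { [P → / .] }  — reduce
  I5: { [X → id P .] }  — reduce
  I6: { [P → a . (] }  — shift
  I7: { [X → id id . a] }  — shift
  I8: { [X → id id a .] }  — reduce
  I9: { [P → a ( .] }  — reduce
  I10: { [P → ( ( . X], [P → ( . ( X], [P → ( . P P], [P → . ( ( X], [P → . ( P P], [P → . /], [P → . a (], [X → . id P], [X → . id id a] }  — shift
  I11: { [P → ( P . P], [P → . ( ( X], [P → . ( P P], [P → . /], [P → . a (] }  — shift
  I12: { [P → ( P P .] }  — reduce
  I13: { [P → ( ( X .] }  — reduce

Every state is either a pure shift/goto state or contains exactly one complete item and nothing to shift — no conflicts. The grammar is LR(0).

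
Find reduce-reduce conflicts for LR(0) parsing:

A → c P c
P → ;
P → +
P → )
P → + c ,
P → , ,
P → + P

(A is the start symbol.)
No reduce-reduce conflicts

A reduce-reduce conflict occurs when an LR(0) state has two complete items [A → α .] and [B → β .] — both call for a reduction, and with no lookahead the parser cannot choose between them.

Augment with A' → A and build the canonical LR(0) collection (I0 = CLOSURE({[A' → . A]}), then GOTO on every symbol after a dot until no new states appear). It has 13 states:
  I0: { [A → . c P c], [A' → . A] }  — shift
  I1: { [A' → A .] }  — accept
  I2: { [A → c . P c], [P → . )], [P → . + P], [P → . + c ,], [P → . +], [P → . , ,], [P → . ;] }  — shift
  I3: { [P → ) .] }  — reduce
  I4: { [P → + . P], [P → + . c ,], [P → + .], [P → . )], [P → . + P], [P → . + c ,], [P → . +], [P → . , ,], [P → . ;] }  — shift, reduce
  I5: { [P → , . ,] }  — shift
  I6: { [P → ; .] }  — reduce
  I7: { [A → c P . c] }  — shift
  I8: { [A → c P c .] }  — reduce
  I9: { [P → , , .] }  — reduce
  I10: { [P → + P .] }  — reduce
  I11: { [P → + c . ,] }  — shift
  I12: { [P → + c , .] }  — reduce

No state contains more than one complete item.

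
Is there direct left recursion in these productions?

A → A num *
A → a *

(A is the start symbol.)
Direct left recursion occurs when N → N α for some non-terminal N (the right-hand side begins with the left-hand side itself).

A → A num *: LEFT RECURSIVE (starts with A)
A → a *: starts with a

The grammar has direct left recursion on: A.

Answer: Yes, A is left-recursive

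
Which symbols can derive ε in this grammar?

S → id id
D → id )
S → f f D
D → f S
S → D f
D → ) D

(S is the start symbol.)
None

A non-terminal is nullable if it can derive ε (the empty string): either it has an ε-production, or it has a production whose right-hand side consists entirely of nullable non-terminals.

There are no ε-productions, so no non-terminal can derive ε.
No non-terminals are nullable.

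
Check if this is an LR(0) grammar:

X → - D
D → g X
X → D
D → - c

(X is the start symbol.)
Yes, the grammar is LR(0)

A grammar is LR(0) if no state in the canonical LR(0) collection has:
  - both a shift item (dot before a terminal) and a complete item (shift-reduce conflict), or
  - two or more complete items (reduce-reduce conflict; the accept item [X' → X .] counts as a complete item here).

Augment with X' → X and build the canonical LR(0) collection (I0 = CLOSURE({[X' → . X]}), then GOTO on every symbol after a dot until no new states appear). It has 9 states:
  I0: { [D → . - c], [D → . g X], [X → . - D], [X → . D], [X' → . X] }  — shift
  I1: { [D → - . c], [D → . - c], [D → . g X], [X → - . D] }  — shift
  I2: { [X → D .] }  — reduce
  I3: { [X' → X .] }  — accept
  I4: { [D → . - c], [D → . g X], [D → g . X], [X → . - D], [X → . D] }  — shift
  I5: { [D → g X .] }  — reduce
  I6: { [D → - . c] }  — shift
  I7: { [X → - D .] }  — reduce
  I8: { [D → - c .] }  — reduce

Every state is either a pure shift/goto state or contains exactly one complete item and nothing to shift — no conflicts. The grammar is LR(0).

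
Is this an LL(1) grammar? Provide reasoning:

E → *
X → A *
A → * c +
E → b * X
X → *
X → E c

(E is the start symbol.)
A grammar is LL(1) if for each non-terminal N with multiple productions, the predict sets of those productions are pairwise disjoint, where PREDICT(N → α) = (FIRST(α) \ {ε}) ∪ (FOLLOW(N) if α ⇒* ε).

Relevant sets:
  FIRST(A) = { '*' }
  FIRST(E) = { '*', 'b' }

For E:
  PREDICT(E → '*') = { '*' }
  PREDICT(E → b '*' X) = { 'b' }
For X:
  PREDICT(X → A '*') = { '*' }
  PREDICT(X → '*') = { '*' }
  PREDICT(X → E c) = { '*', 'b' }
A has a single production, so nothing to check there.

Conflict found: Predict set conflict for X: { '*' }
The grammar is NOT LL(1).

Answer: No. Predict set conflict for X: { '*' }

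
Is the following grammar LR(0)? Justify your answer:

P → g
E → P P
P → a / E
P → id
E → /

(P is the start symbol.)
A grammar is LR(0) if no state in the canonical LR(0) collection has:
  - both a shift item (dot before a terminal) and a complete item (shift-reduce conflict), or
  - two or more complete items (reduce-reduce conflict; the accept item [P' → P .] counts as a complete item here).

Augment with P' → P and build the canonical LR(0) collection (I0 = CLOSURE({[P' → . P]}), then GOTO on every symbol after a dot until no new states appear). It has 10 states:
  I0: { [P → . a / E], [P → . g], [P → . id], [P' → . P] }  — shift
  I1: { [P' → P .] }  — accept
  I2: { [P → a . / E] }  — shift
  I3: { [P → g .] }  — reduce
  I4: { [P → id .] }  — reduce
  I5: { [E → . /], [E → . P P], [P → . a / E], [P → . g], [P → . id], [P → a / . E] }  — shift
  I6: { [E → / .] }  — reduce
  I7: { [P → a / E .] }  — reduce
  I8: { [E → P . P], [P → . a / E], [P → . g], [P → . id] }  — shift
  I9: { [E → P P .] }  — reduce

Every state is either a pure shift/goto state or contains exactly one complete item and nothing to shift — no conflicts. The grammar is LR(0).

Answer: Yes, the grammar is LR(0)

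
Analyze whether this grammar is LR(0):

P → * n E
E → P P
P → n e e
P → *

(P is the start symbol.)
No. Shift-reduce conflict between [P → * .] and [P → * . n E]

A grammar is LR(0) if no state in the canonical LR(0) collection has:
  - both a shift item (dot before a terminal) and a complete item (shift-reduce conflict), or
  - two or more complete items (reduce-reduce conflict; the accept item [P' → P .] counts as a complete item here).

Augment with P' → P and build the canonical LR(0) collection (I0 = CLOSURE({[P' → . P]}), then GOTO on every symbol after a dot until no new states appear). It has 10 states:
  I0: { [P → . * n E], [P → . *], [P → . n e e], [P' → . P] }  — shift
  I1: { [P → * . n E], [P → * .] }  — shift, reduce
  I2: { [P' → P .] }  — accept
  I3: { [P → n . e e] }  — shift
  I4: { [P → n e . e] }  — shift
  I5: { [P → n e e .] }  — reduce
  I6: { [E → . P P], [P → * n . E], [P → . * n E], [P → . *], [P → . n e e] }  — shift
  I7: { [P → * n E .] }  — reduce
  I8: { [E → P . P], [P → . * n E], [P → . *], [P → . n e e] }  — shift
  I9: { [E → P P .] }  — reduce

Conflict in state I1:
  Shift-reduce conflict between [P → * .] and [P → * . n E]
So the grammar is NOT LR(0).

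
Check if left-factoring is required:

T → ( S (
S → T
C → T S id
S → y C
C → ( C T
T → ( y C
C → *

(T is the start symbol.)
Yes, T has productions with common prefix '('

Left-factoring is needed when two productions for the same non-terminal
share a common prefix on the right-hand side.

Productions for T:
  T → ( S (
  T → ( y C
Productions for S:
  S → T
  S → y C
Productions for C:
  C → T S id
  C → ( C T
  C → *

Found common prefix '(' in productions for T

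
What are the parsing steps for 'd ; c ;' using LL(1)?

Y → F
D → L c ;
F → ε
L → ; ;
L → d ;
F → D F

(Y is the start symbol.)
LL(1) parsing maintains a stack (initially the start symbol over $) and the input. At each step: if the stack top is a terminal, match it against the current input token; if it is a non-terminal N, replace it with the RHS of M[N, lookahead] (the unique production whose predict set contains the lookahead).

Stack is shown with the top on the left.

Stack        Input      Action
------------------------------
Y $          d ; c ; $  output Y → F
F $          d ; c ; $  output F → D F
D F $        d ; c ; $  output D → L c ;
L c ; F $    d ; c ; $  output L → d ;
d ; c ; F $  d ; c ; $  match 'd'
; c ; F $    ; c ; $    match ';'
c ; F $      c ; $      match 'c'
; F $        ; $        match ';'
F $          $          output F → ε
$            $          accept

The string is accepted.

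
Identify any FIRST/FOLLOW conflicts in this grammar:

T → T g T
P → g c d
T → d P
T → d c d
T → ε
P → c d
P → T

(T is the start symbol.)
Yes. T → T g T with FOLLOW(T) on { 'g' }; P → g c d with FOLLOW(P) on { 'g' }

Nullable non-terminals: P, T.
FIRST sets used below: FIRST(T) = { 'd', 'g', ε }

P: nullable alternative(s) P → T; FOLLOW(P) = { $, 'g' }
  P → g c d: FIRST \ {ε} = { 'g' } — overlaps FOLLOW(P) on { 'g' }: CONFLICT
  P → c d: FIRST \ {ε} = { 'c' } — disjoint from FOLLOW(P)
  P → T: FIRST \ {ε} = { 'd', 'g' } — this is the only nullable alternative, skip

T: nullable alternative(s) T → ε; FOLLOW(T) = { $, 'g' }
  T → T g T: FIRST \ {ε} = { 'd', 'g' } — overlaps FOLLOW(T) on { 'g' }: CONFLICT
  T → d P: FIRST \ {ε} = { 'd' } — disjoint from FOLLOW(T)
  T → d c d: FIRST \ {ε} = { 'd' } — disjoint from FOLLOW(T)
  T → ε: FIRST \ {ε} = { } — this is the only nullable alternative, skip

So the grammar has 2 FIRST/FOLLOW conflicts (marked CONFLICT above).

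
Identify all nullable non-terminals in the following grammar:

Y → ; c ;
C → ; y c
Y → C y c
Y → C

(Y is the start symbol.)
There are no ε-productions, so no non-terminal can derive ε.
No non-terminals are nullable.

Answer: None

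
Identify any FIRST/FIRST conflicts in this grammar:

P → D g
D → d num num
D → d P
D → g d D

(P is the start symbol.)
A FIRST/FIRST conflict occurs when two productions N → α and N → β for the same non-terminal have FIRST(α) ∩ FIRST(β) ≠ ∅ (with ε ∈ FIRST of a nullable right-hand side, so two nullable alternatives also conflict).

Productions for D:
  D → d num num: FIRST = { 'd' }
  D → d P: FIRST = { 'd' }
  D → g d D: FIRST = { 'g' }
P has only one production, so no FIRST/FIRST conflict is possible there.

Conflict for D: D → d num num and D → d P
  Overlap: { 'd' }

Answer: Yes. D → d num num / D → d P on { 'd' }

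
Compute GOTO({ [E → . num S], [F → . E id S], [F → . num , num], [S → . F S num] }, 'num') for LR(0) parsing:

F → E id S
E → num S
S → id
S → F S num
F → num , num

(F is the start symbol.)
{ [E → . num S], [E → num . S], [F → . E id S], [F → . num , num], [F → num . , num], [S → . F S num], [S → . id] }

GOTO(I, 'num') = CLOSURE({ [A → αX.β] : [A → α.Xβ] ∈ I, X = 'num' })

Items with dot before 'num', with the dot advanced:
  [E → . num S] → [E → num . S]
  [F → . num , num] → [F → num . , num]
Closure of the advanced items:
  [E → num . S] has the dot before S: add [S → . id], [S → . F S num]
  [S → . F S num] has the dot before F: add [F → . E id S], [F → . num , num]
  [F → . E id S] has the dot before E: add [E → . num S]

GOTO = { [E → . num S], [E → num . S], [F → . E id S], [F → . num , num], [F → num . , num], [S → . F S num], [S → . id] }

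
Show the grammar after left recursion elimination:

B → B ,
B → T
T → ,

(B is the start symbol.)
B is directly left-recursive. The standard transformation for
  A → A α₁ | ... | A α_m | β₁ | ... | β_n
is
  A  → β₁ A' | ... | β_n A'
  A' → α₁ A' | ... | α_m A' | ε

B → T becomes B → T B'
B → B , becomes B' → , B'
Add B' → ε

Productions for other non-terminals are unchanged:
  T → ,

Resulting grammar:
B → T B'
B' → , B'
B' → ε
T → ,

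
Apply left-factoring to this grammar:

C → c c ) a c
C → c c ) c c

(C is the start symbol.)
Left-factoring transforms A → αβ₁ | αβ₂ into A → αA' and A' → β₁ | β₂
(α is the longest common prefix among the alternatives). Repeat until
no nonterminal has two alternatives with a common prefix.

Round 1: C has alternatives sharing prefix 'c c )'. Introduce C': C → c c ) C'
  Add: C' → a c
  Add: C' → c c

No remaining common prefixes — done.

Resulting grammar:
C → c c ) C'
C' → a c
C' → c c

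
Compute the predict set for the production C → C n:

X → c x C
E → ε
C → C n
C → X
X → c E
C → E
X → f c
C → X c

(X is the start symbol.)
PREDICT(C → C n) = (FIRST(RHS) \ {ε}) ∪ (FOLLOW(C) if ε ∈ FIRST(RHS), i.e. RHS ⇒* ε)
FIRST(C) = { 'c', 'f', 'n', ε }
FIRST(C n) = { 'c', 'f', 'n' }
ε ∉ FIRST(C n), so FOLLOW(C) is not added.
PREDICT(C → C n) = { 'c', 'f', 'n' }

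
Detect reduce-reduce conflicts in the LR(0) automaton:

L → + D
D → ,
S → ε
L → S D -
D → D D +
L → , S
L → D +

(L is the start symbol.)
A reduce-reduce conflict occurs when an LR(0) state has two complete items [A → α .] and [B → β .] — both call for a reduction, and with no lookahead the parser cannot choose between them.

Augment with L' → L and build the canonical LR(0) collection (I0 = CLOSURE({[L' → . L]}), then GOTO on every symbol after a dot until no new states appear). It has 14 states:
  I0: { [D → . ,], [D → . D D +], [L → . + D], [L → . , S], [L → . D +], [L → . S D -], [L' → . L], [S → .] }  — shift, reduce
  I1: { [D → . ,], [D → . D D +], [L → + . D] }  — shift
  I2: { [D → , .], [L → , . S], [S → .] }  — 2 reduces
  I3: { [D → . ,], [D → . D D +], [D → D . D +], [L → D . +] }  — shift
  I4: { [L' → L .] }  — accept
  I5: { [D → . ,], [D → . D D +], [L → S . D -] }  — shift
  I6: { [D → , .] }  — reduce
  I7: { [D → . ,], [D → . D D +], [D → D . D +], [L → S D . -] }  — shift
  I8: { [L → S D - .] }  — reduce
  I9: { [D → . ,], [D → . D D +], [D → D . D +], [D → D D . +] }  — shift
  I10: { [D → D D + .] }  — reduce
  I11: { [L → D + .] }  — reduce
  I12: { [L → , S .] }  — reduce
  I13: { [D → . ,], [D → . D D +], [D → D . D +], [L → + D .] }  — shift, reduce

I2 contains complete items [D → , .], [S → .] — reduce-reduce conflict.

Answer: Yes — I2: [D → , .] vs [S → .]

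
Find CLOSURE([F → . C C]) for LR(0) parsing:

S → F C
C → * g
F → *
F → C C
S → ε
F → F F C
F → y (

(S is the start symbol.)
{ [C → . * g], [F → . C C] }

Start with: [F → . C C]
  [F → . C C] has the dot before C: add [C → . * g]
No further items can be added.

CLOSURE = { [C → . * g], [F → . C C] }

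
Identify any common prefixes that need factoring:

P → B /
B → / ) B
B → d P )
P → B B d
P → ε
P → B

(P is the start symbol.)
Yes, P has productions with common prefix 'B'

Left-factoring is needed when two productions for the same non-terminal
share a common prefix on the right-hand side.

Productions for P:
  P → B /
  P → B B d
  P → ε
  P → B
Productions for B:
  B → / ) B
  B → d P )

Found common prefix 'B' in productions for P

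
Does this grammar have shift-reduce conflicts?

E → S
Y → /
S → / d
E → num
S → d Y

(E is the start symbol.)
A shift-reduce conflict occurs when an LR(0) state has both:
  - a complete (reduce) item [A → α .] (dot at the end), and
  - a shift item [B → β . c γ] (dot before a terminal).

Augment with E' → E and build the canonical LR(0) collection (I0 = CLOSURE({[E' → . E]}), then GOTO on every symbol after a dot until no new states appear). It has 9 states:
  I0: { [E → . S], [E → . num], [E' → . E], [S → . / d], [S → . d Y] }  — shift
  I1: { [S → / . d] }  — shift
  I2: { [E' → E .] }  — accept
  I3: { [E → S .] }  — reduce
  I4: { [S → d . Y], [Y → . /] }  — shift
  I5: { [E → num .] }  — reduce
  I6: { [Y → / .] }  — reduce
  I7: { [S → d Y .] }  — reduce
  I8: { [S → / d .] }  — reduce

No state contains both a complete item and a shift item.

Answer: No shift-reduce conflicts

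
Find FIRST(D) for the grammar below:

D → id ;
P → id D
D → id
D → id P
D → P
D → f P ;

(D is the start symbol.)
To compute FIRST(D), examine every production with D on the left-hand side, reading each right-hand side left to right until a non-nullable symbol is reached.

FIRST sets of the other non-terminals involved (by the same procedure, iterated to a fixed point):
  FIRST(P) = { 'id' }

From D → id ;:
  - id is a terminal: add 'id' and stop
From D → id:
  - id is a terminal: add 'id' and stop
From D → id P:
  - id is a terminal: add 'id' and stop
From D → P:
  - P is a non-terminal: add FIRST(P) \ {ε} = { 'id' }
    P is not nullable, so stop
From D → f P ;:
  - f is a terminal: add 'f' and stop

Collecting: FIRST(D) = { 'f', 'id' }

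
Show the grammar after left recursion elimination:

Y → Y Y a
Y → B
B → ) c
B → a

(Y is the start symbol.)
Y → B Y'
Y' → Y a Y'
Y' → ε
B → ) c
B → a

Y is directly left-recursive. The standard transformation for
  A → A α₁ | ... | A α_m | β₁ | ... | β_n
is
  A  → β₁ A' | ... | β_n A'
  A' → α₁ A' | ... | α_m A' | ε

Y → B becomes Y → B Y'
Y → Y Y a becomes Y' → Y a Y'
Add Y' → ε

Productions for other non-terminals are unchanged:
  B → ) c
  B → a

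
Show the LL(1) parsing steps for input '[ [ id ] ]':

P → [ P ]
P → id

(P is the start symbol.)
Stack is shown with the top on the left.

Stack      Input         Action
-------------------------------
P $        [ [ id ] ] $  output P → [ P ]
[ P ] $    [ [ id ] ] $  match '['
P ] $      [ id ] ] $    output P → [ P ]
[ P ] ] $  [ id ] ] $    match '['
P ] ] $    id ] ] $      output P → id
id ] ] $   id ] ] $      match 'id'
] ] $      ] ] $         match ']'
] $        ] $           match ']'
$          $             accept

The string is accepted.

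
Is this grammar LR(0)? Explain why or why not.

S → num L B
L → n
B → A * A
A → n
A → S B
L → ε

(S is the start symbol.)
A grammar is LR(0) if no state in the canonical LR(0) collection has:
  - both a shift item (dot before a terminal) and a complete item (shift-reduce conflict), or
  - two or more complete items (reduce-reduce conflict; the accept item [S' → S .] counts as a complete item here).

Augment with S' → S and build the canonical LR(0) collection (I0 = CLOSURE({[S' → . S]}), then GOTO on every symbol after a dot until no new states appear). It has 12 states:
  I0: { [S → . num L B], [S' → . S] }  — shift
  I1: { [S' → S .] }  — accept
  I2: { [L → . n], [L → .], [S → num . L B] }  — shift, reduce
  I3: { [A → . S B], [A → . n], [B → . A * A], [S → . num L B], [S → num L . B] }  — shift
  I4: { [L → n .] }  — reduce
  I5: { [B → A . * A] }  — shift
  I6: { [S → num L B .] }  — reduce
  I7: { [A → . S B], [A → . n], [A → S . B], [B → . A * A], [S → . num L B] }  — shift
  I8: { [A → n .] }  — reduce
  I9: { [A → S B .] }  — reduce
  I10: { [A → . S B], [A → . n], [B → A * . A], [S → . num L B] }  — shift
  I11: { [B → A * A .] }  — reduce

Conflict in state I2:
  Shift-reduce conflict between [L → .] and [L → . n]
So the grammar is NOT LR(0).

Answer: No. Shift-reduce conflict between [L → .] and [L → . n]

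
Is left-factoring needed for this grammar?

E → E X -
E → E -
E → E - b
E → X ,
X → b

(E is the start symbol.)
Yes, E has productions with common prefix 'E'

Left-factoring is needed when two productions for the same non-terminal
share a common prefix on the right-hand side.

Productions for E:
  E → E X -
  E → E -
  E → E - b
  E → X ,

Found common prefix 'E' in productions for E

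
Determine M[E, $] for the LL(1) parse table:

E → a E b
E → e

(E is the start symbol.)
To find M[E, $], we find productions for E where $ is in the predict set (PREDICT(N → α) = (FIRST(α) \ {ε}) ∪ (FOLLOW(N) if α ⇒* ε)).

E → a E b: PREDICT = { 'a' }
E → e: PREDICT = { 'e' }

M[E, $] is empty (no production applies)

Answer: Empty (error entry)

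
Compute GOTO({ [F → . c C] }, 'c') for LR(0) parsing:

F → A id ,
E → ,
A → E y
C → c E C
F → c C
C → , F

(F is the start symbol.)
{ [C → . , F], [C → . c E C], [F → c . C] }

GOTO(I, 'c') = CLOSURE({ [A → αX.β] : [A → α.Xβ] ∈ I, X = 'c' })

Items with dot before 'c', with the dot advanced:
  [F → . c C] → [F → c . C]
Closure of the advanced items:
  [F → c . C] has the dot before C: add [C → . c E C], [C → . , F]

GOTO = { [C → . , F], [C → . c E C], [F → c . C] }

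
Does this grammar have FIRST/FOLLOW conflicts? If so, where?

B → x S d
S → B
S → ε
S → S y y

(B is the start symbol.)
Nullable non-terminals: S.
FIRST sets used below: FIRST(B) = { 'x' }, FIRST(S) = { 'x', 'y', ε }

S: nullable alternative(s) S → ε; FOLLOW(S) = { 'd', 'y' }
  S → B: FIRST \ {ε} = { 'x' } — disjoint from FOLLOW(S)
  S → ε: FIRST \ {ε} = { } — this is the only nullable alternative, skip
  S → S y y: FIRST \ {ε} = { 'x', 'y' } — overlaps FOLLOW(S) on { 'y' }: CONFLICT

B has no nullable alternative, so no FIRST/FOLLOW check is needed there.

So the grammar has 1 FIRST/FOLLOW conflict (marked CONFLICT above).

Answer: Yes. S → S y y with FOLLOW(S) on { 'y' }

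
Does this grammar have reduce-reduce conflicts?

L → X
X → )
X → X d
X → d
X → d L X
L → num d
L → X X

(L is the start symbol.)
A reduce-reduce conflict occurs when an LR(0) state has two complete items [A → α .] and [B → β .] — both call for a reduction, and with no lookahead the parser cannot choose between them.

Augment with L' → L and build the canonical LR(0) collection (I0 = CLOSURE({[L' → . L]}), then GOTO on every symbol after a dot until no new states appear). It has 12 states:
  I0: { [L → . X X], [L → . X], [L → . num d], [L' → . L], [X → . )], [X → . X d], [X → . d L X], [X → . d] }  — shift
  I1: { [X → ) .] }  — reduce
  I2: { [L' → L .] }  — accept
  I3: { [L → X . X], [L → X .], [X → . )], [X → . X d], [X → . d L X], [X → . d], [X → X . d] }  — shift, reduce
  I4: { [L → . X X], [L → . X], [L → . num d], [X → . )], [X → . X d], [X → . d L X], [X → . d], [X → d . L X], [X → d .] }  — shift, reduce
  I5: { [L → num . d] }  — shift
  I6: { [L → num d .] }  — reduce
  I7: { [X → . )], [X → . X d], [X → . d L X], [X → . d], [X → d L . X] }  — shift
  I8: { [X → X . d], [X → d L X .] }  — shift, reduce
  I9: { [X → X d .] }  — reduce
  I10: { [L → X X .], [X → X . d] }  — shift, reduce
  I11: { [L → . X X], [L → . X], [L → . num d], [X → . )], [X → . X d], [X → . d L X], [X → . d], [X → X d .], [X → d . L X], [X → d .] }  — shift, 2 reduces

I11 contains complete items [X → X d .], [X → d .] — reduce-reduce conflict.

Answer: Yes — I11: [X → X d .] vs [X → d .]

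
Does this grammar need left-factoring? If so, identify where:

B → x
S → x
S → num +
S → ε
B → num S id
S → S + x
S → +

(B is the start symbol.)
Left-factoring is needed when two productions for the same non-terminal
share a common prefix on the right-hand side.

Productions for B:
  B → x
  B → num S id
Productions for S:
  S → x
  S → num +
  S → ε
  S → S + x
  S → +

No common prefixes found.

Answer: No, left-factoring is not needed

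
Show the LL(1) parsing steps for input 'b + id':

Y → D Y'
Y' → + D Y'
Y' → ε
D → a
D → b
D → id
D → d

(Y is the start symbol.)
LL(1) parsing maintains a stack (initially the start symbol over $) and the input. At each step: if the stack top is a terminal, match it against the current input token; if it is a non-terminal N, replace it with the RHS of M[N, lookahead] (the unique production whose predict set contains the lookahead).

Stack is shown with the top on the left.

Stack     Input     Action
--------------------------
Y $       b + id $  output Y → D Y'
D Y' $    b + id $  output D → b
b Y' $    b + id $  match 'b'
Y' $      + id $    output Y' → + D Y'
+ D Y' $  + id $    match '+'
D Y' $    id $      output D → id
id Y' $   id $      match 'id'
Y' $      $         output Y' → ε
$         $         accept

The string is accepted.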